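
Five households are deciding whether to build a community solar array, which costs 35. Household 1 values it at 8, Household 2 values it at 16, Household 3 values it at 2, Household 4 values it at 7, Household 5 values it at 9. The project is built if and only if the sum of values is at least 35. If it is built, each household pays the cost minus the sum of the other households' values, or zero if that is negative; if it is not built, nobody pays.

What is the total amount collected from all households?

12

Total value 42 ≥ cost 35, so it is built.
Household 1: others sum to 34; max(0, 35 - 34) = 1.
Household 2: others sum to 26; max(0, 35 - 26) = 9.
Household 3: others sum to 40; max(0, 35 - 40) = 0.
Household 4: others sum to 35; max(0, 35 - 35) = 0.
Household 5: others sum to 33; max(0, 35 - 33) = 2.
Total collected = 1 + 9 + 0 + 0 + 2 = 12.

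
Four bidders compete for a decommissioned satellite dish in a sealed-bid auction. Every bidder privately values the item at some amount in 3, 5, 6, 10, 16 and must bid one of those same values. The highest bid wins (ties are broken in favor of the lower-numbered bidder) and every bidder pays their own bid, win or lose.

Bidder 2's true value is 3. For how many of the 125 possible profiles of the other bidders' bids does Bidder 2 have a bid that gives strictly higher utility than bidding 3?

4

Others bid (3, 3, 3): truth gives -3; bid 5 gives -2 > -3. Violating.
Others bid (3, 3, 5): truth gives -3; bid 5 gives -2 > -3. Violating.
Others bid (3, 5, 3): truth gives -3; bid 5 gives -2 > -3. Violating.
Others bid (3, 5, 5): truth gives -3; bid 5 gives -2 > -3. Violating.
Others bid (3, 3, 6): truth gives -3; no alternative beats it.
Others bid (3, 3, 10): truth gives -3; no alternative beats it.
(Checking all 125 profiles: 4 have a profitable deviation, 121 do not.)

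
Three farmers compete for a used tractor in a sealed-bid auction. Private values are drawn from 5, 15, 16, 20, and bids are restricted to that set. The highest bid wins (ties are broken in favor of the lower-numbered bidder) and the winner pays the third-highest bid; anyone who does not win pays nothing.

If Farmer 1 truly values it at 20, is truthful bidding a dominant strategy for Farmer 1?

Check each profile of the others' bids and compare truth against every alternative bid.
Others bid (5, 20): truth gives 15, best alternative gives 0.
Others bid (20, 5): truth gives 15, best alternative gives 0.
Others bid (15, 20): truth gives 5, best alternative gives 0.
Others bid (20, 15): truth gives 5, best alternative gives 0.
Others bid (16, 20): truth gives 4, best alternative gives 0.
Others bid (20, 16): truth gives 4, best alternative gives 0.
(Remaining 10 profiles checked similarly; truth is weakly best in each.)
In every case the truthful bid is at least as good as any alternative, so it is a dominant strategy.

Yes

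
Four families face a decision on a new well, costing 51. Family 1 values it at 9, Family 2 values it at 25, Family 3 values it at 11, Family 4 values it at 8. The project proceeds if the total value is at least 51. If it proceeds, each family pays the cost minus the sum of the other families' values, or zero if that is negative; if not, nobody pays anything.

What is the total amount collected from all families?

Total value 53 ≥ cost 51, so it is built.
Family 1: others sum to 44; max(0, 51 - 44) = 7.
Family 2: others sum to 28; max(0, 51 - 28) = 23.
Family 3: others sum to 42; max(0, 51 - 42) = 9.
Family 4: others sum to 45; max(0, 51 - 45) = 6.
Total collected = 7 + 23 + 9 + 6 = 45.

45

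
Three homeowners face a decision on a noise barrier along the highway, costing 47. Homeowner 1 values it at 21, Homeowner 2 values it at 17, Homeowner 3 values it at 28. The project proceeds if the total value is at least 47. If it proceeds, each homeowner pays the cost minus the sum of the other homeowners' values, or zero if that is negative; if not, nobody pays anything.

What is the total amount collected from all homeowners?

11

Total value 66 ≥ cost 47, so it is built.
Homeowner 1: others sum to 45; max(0, 47 - 45) = 2.
Homeowner 2: others sum to 49; max(0, 47 - 49) = 0.
Homeowner 3: others sum to 38; max(0, 47 - 38) = 9.
Total collected = 2 + 0 + 9 = 11.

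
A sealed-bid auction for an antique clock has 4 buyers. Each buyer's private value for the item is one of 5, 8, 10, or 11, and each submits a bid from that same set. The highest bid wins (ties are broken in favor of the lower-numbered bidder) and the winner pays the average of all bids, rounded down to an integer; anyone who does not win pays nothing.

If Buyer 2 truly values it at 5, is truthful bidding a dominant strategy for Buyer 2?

Check each profile of the others' bids and compare truth against every alternative bid.
Others bid (5, 8, 8): truth gives 0, best alternative gives -2.
Others bid (5, 5, 8): truth gives 0, best alternative gives -1.
Others bid (5, 8, 5): truth gives 0, best alternative gives -1.
Others bid (5, 5, 5): truth gives 0, best alternative gives 0.
Others bid (5, 5, 10): truth gives 0, best alternative gives 0.
Others bid (5, 5, 11): truth gives 0, best alternative gives 0.
(Remaining 58 profiles checked similarly; truth is weakly best in each.)
In every case the truthful bid is at least as good as any alternative, so it is a dominant strategy.

Yes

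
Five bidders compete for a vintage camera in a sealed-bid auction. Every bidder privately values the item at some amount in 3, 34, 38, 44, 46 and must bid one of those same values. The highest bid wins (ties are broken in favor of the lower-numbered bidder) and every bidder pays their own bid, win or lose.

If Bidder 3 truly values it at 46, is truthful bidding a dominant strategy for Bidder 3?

Consider the case where Bidder 1 bids 3, Bidder 2 bids 3, Bidder 4 bids 3 and Bidder 5 bids 3.
Truthful bid 46: wins, pays 46, utility 46 - 46 = 0.
Bid 34 instead: wins, pays 34, utility 46 - 34 = 12.
Since 12 > 0, bidding 34 is strictly better here, so truthful bidding is not dominant.

No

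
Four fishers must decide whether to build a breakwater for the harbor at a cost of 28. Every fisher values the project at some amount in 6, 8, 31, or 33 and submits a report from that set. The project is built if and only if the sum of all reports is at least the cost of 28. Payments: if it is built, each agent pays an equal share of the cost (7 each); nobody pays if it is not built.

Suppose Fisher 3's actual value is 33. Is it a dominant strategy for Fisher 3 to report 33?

Yes

Check each profile of the others' reports and compare truth against every alternative report.
Others report (6, 6, 6): truth gives 26, best alternative gives 26.
Others report (6, 6, 8): truth gives 26, best alternative gives 26.
Others report (6, 6, 31): truth gives 26, best alternative gives 26.
Others report (6, 6, 33): truth gives 26, best alternative gives 26.
Others report (6, 8, 6): truth gives 26, best alternative gives 26.
Others report (6, 8, 8): truth gives 26, best alternative gives 26.
(Remaining 58 profiles checked similarly; truth is weakly best in each.)
In every case the truthful report is at least as good as any alternative, so it is a dominant strategy.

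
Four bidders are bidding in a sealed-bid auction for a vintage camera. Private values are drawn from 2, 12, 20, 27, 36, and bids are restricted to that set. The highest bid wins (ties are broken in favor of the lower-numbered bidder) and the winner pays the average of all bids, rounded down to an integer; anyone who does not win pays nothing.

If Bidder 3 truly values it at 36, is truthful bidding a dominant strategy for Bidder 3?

Consider the case where Bidder 1 bids 2, Bidder 2 bids 2 and Bidder 4 bids 2.
Truthful bid 36: wins, pays 10, utility 36 - 10 = 26.
Bid 12 instead: wins, pays 4, utility 36 - 4 = 32.
Since 32 > 26, bidding 12 is strictly better here, so truthful bidding is not dominant.

No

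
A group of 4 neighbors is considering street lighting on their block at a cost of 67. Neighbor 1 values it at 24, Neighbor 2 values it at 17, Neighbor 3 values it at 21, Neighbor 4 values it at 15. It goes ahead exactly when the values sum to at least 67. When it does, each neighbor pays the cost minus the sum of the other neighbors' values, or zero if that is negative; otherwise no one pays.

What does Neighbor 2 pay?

7

Total value 77 ≥ cost 67, so the project is built.
The other neighbors' values sum to 60.
Cost minus that sum is 67 - 60 = 7.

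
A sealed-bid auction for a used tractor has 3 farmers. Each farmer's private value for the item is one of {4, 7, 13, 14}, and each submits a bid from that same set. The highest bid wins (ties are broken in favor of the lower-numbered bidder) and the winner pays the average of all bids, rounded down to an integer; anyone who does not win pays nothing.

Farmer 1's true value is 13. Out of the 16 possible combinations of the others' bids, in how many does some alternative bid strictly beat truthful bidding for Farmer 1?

Others bid (4, 4): truth gives 6; bid 4 gives 9 > 6. Violating.
Others bid (4, 7): truth gives 5; bid 7 gives 7 > 5. Violating.
Others bid (4, 14): truth gives 0; bid 14 gives 3 > 0. Violating.
Others bid (7, 4): truth gives 5; bid 7 gives 7 > 5. Violating.
Others bid (4, 13): truth gives 3; no alternative beats it.
Others bid (7, 13): truth gives 2; no alternative beats it.
(Checking all 16 profiles: 8 have a profitable deviation, 8 do not.)

8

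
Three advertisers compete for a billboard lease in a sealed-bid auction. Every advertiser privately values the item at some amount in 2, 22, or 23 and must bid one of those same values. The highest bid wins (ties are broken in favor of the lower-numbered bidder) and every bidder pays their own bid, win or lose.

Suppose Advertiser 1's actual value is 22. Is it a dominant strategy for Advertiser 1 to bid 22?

No

Consider the case where Advertiser 2 bids 2 and Advertiser 3 bids 2.
Truthful bid 22: wins, pays 22, utility 22 - 22 = 0.
Bid 2 instead: wins, pays 2, utility 22 - 2 = 20.
Since 20 > 0, bidding 2 is strictly better here, so truthful bidding is not dominant.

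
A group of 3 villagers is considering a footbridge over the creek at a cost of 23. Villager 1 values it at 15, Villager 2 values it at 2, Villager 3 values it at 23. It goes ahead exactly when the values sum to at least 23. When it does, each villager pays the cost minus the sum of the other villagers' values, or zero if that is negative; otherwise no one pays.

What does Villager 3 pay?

6

Total value 40 ≥ cost 23, so the project is built.
The other villagers' values sum to 17.
Cost minus that sum is 23 - 17 = 6.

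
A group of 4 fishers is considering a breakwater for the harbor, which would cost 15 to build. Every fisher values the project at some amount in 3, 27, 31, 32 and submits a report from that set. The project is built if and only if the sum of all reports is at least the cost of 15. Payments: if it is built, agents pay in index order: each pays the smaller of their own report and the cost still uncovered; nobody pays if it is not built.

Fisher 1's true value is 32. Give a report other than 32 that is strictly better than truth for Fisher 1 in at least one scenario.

Suppose Fisher 2 reports 3, Fisher 3 reports 3 and Fisher 4 reports 27.
Report 32: project built, pays 15, utility 32 - 15 = 17.
Report 3: project built, pays 3, utility 32 - 3 = 29.
So reporting 3 beats truth here (29 > 17).

3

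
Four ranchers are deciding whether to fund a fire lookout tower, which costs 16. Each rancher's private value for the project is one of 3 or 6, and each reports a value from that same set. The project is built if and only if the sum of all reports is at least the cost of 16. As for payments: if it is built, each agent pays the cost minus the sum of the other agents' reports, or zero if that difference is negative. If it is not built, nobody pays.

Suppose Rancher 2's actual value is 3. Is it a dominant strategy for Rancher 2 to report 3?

Yes

Check each profile of the others' reports and compare truth against every alternative report.
Others report (3, 3, 6): truth gives 0, best alternative gives -1.
Others report (3, 6, 3): truth gives 0, best alternative gives -1.
Others report (6, 3, 3): truth gives 0, best alternative gives -1.
Others report (6, 6, 6): truth gives 3, best alternative gives 3.
Others report (3, 6, 6): truth gives 2, best alternative gives 2.
Others report (6, 3, 6): truth gives 2, best alternative gives 2.
(Remaining 2 profiles checked similarly; truth is weakly best in each.)
In every case the truthful report is at least as good as any alternative, so it is a dominant strategy.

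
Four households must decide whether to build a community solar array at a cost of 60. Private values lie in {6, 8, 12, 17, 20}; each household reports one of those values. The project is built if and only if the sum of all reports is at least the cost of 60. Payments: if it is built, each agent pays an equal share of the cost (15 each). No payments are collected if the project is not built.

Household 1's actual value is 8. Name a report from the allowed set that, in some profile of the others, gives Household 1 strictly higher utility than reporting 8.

6

Suppose Household 2 reports 12, Household 3 reports 20 and Household 4 reports 20.
Report 8: project built, pays 15, utility 8 - 15 = -7.
Report 6: project not built, utility 0.
So reporting 6 beats truth here (0 > -7).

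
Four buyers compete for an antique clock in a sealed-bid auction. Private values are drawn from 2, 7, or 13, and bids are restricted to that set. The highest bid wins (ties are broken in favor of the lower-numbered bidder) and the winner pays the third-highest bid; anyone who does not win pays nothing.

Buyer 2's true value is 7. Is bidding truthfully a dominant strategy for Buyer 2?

Consider the case where Buyer 1 bids 2, Buyer 3 bids 2 and Buyer 4 bids 13.
Truthful bid 7: loses, pays 0, utility 0.
Bid 13 instead: wins, pays 2, utility 7 - 2 = 5.
Since 5 > 0, bidding 13 is strictly better here, so truthful bidding is not dominant.

No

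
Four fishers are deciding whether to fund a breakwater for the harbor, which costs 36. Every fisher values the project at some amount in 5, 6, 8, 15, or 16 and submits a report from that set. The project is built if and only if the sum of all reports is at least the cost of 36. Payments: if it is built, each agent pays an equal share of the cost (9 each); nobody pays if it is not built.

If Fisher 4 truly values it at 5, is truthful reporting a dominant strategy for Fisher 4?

Check each profile of the others' reports and compare truth against every alternative report.
Others report (6, 8, 16): truth gives 0, best alternative gives -4.
Others report (6, 16, 8): truth gives 0, best alternative gives -4.
Others report (8, 6, 16): truth gives 0, best alternative gives -4.
Others report (8, 16, 6): truth gives 0, best alternative gives -4.
Others report (16, 6, 8): truth gives 0, best alternative gives -4.
Others report (16, 8, 6): truth gives 0, best alternative gives -4.
(Remaining 119 profiles checked similarly; truth is weakly best in each.)
In every case the truthful report is at least as good as any alternative, so it is a dominant strategy.

Yes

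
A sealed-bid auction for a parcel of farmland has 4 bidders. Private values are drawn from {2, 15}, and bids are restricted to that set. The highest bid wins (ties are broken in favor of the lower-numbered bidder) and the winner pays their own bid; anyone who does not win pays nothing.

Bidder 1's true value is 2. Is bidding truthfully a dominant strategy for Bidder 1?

Check each profile of the others' bids and compare truth against every alternative bid.
Others bid (2, 2, 2): truth gives 0, best alternative gives -13.
Others bid (2, 2, 15): truth gives 0, best alternative gives -13.
Others bid (2, 15, 2): truth gives 0, best alternative gives -13.
Others bid (2, 15, 15): truth gives 0, best alternative gives -13.
Others bid (15, 2, 2): truth gives 0, best alternative gives -13.
Others bid (15, 2, 15): truth gives 0, best alternative gives -13.
(Remaining 2 profiles checked similarly; truth is weakly best in each.)
In every case the truthful bid is at least as good as any alternative, so it is a dominant strategy.

Yes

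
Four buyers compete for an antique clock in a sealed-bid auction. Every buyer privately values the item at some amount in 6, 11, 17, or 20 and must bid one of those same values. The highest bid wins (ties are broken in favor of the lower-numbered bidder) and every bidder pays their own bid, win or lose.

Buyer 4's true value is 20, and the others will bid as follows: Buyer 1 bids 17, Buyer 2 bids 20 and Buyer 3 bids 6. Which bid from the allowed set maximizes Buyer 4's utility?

6

Bid 6: loses but pays 6, utility -6.
Bid 11: loses but pays 11, utility -11.
Bid 17: loses but pays 17, utility -17.
Bid 20: loses but pays 20, utility -20.
The best choice is 6 with utility -6.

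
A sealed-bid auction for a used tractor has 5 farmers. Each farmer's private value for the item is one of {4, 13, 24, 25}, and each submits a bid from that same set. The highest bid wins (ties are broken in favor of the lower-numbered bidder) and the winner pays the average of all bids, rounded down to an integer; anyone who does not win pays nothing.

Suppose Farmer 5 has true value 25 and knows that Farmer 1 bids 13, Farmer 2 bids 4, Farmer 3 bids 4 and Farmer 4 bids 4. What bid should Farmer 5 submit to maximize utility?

24

Bid 4: loses, pays 0, utility 0.
Bid 13: loses, pays 0, utility 0.
Bid 24: wins, pays 9, utility 25 - 9 = 16.
Bid 25: wins, pays 10, utility 25 - 10 = 15.
The best choice is 24 with utility 16.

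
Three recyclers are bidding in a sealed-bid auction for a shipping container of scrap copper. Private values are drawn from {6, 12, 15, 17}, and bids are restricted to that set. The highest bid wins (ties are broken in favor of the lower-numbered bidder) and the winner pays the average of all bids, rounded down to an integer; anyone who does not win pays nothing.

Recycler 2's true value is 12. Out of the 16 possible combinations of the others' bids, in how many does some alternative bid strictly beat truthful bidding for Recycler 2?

Others bid (12, 6): truth gives 0; bid 15 gives 1 > 0. Violating.
Others bid (6, 6): truth gives 4; no alternative beats it.
Others bid (6, 12): truth gives 2; no alternative beats it.
(Checking all 16 profiles: 1 has a profitable deviation, 15 do not.)

1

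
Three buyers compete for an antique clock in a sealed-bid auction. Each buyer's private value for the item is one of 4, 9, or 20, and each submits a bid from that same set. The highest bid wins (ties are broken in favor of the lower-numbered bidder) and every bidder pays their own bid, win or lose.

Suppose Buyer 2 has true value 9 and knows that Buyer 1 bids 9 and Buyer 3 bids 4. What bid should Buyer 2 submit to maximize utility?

Bid 4: loses but pays 4, utility -4.
Bid 9: loses but pays 9, utility -9.
Bid 20: wins, pays 20, utility 9 - 20 = -11.
The best choice is 4 with utility -4.

4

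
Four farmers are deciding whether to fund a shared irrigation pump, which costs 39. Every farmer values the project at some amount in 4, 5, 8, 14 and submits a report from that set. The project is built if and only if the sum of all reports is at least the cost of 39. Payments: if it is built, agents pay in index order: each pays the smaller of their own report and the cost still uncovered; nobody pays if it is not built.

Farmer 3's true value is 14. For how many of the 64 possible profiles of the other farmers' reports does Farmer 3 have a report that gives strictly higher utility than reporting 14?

Others report (4, 14, 14): truth gives 0; report 8 gives 6 > 0. Violating.
Others report (5, 14, 14): truth gives 0; report 8 gives 6 > 0. Violating.
Others report (8, 14, 14): truth gives 0; report 4 gives 10 > 0. Violating.
Others report (14, 4, 14): truth gives 0; report 8 gives 6 > 0. Violating.
Others report (4, 4, 4): truth gives 0; no alternative beats it.
Others report (4, 4, 5): truth gives 0; no alternative beats it.
(Checking all 64 profiles: 10 have a profitable deviation, 54 do not.)

10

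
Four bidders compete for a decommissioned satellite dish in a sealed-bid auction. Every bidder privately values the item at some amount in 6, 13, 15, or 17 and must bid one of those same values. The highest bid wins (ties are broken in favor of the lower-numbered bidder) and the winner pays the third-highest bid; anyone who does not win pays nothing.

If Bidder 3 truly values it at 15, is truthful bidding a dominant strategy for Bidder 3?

Consider the case where Bidder 1 bids 6, Bidder 2 bids 6 and Bidder 4 bids 17.
Truthful bid 15: loses, pays 0, utility 0.
Bid 17 instead: wins, pays 6, utility 15 - 6 = 9.
Since 9 > 0, bidding 17 is strictly better here, so truthful bidding is not dominant.

No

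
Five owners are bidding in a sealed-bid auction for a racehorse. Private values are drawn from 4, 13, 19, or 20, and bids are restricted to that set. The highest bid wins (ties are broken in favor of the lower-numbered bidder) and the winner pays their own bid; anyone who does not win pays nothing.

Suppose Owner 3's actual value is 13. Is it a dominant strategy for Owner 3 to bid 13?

Yes

Check each profile of the others' bids and compare truth against every alternative bid.
Others bid (4, 4, 4, 4): truth gives 0, best alternative gives 0.
Others bid (4, 4, 4, 13): truth gives 0, best alternative gives 0.
Others bid (4, 4, 4, 19): truth gives 0, best alternative gives 0.
Others bid (4, 4, 4, 20): truth gives 0, best alternative gives 0.
Others bid (4, 4, 13, 4): truth gives 0, best alternative gives 0.
Others bid (4, 4, 13, 13): truth gives 0, best alternative gives 0.
(Remaining 250 profiles checked similarly; truth is weakly best in each.)
In every case the truthful bid is at least as good as any alternative, so it is a dominant strategy.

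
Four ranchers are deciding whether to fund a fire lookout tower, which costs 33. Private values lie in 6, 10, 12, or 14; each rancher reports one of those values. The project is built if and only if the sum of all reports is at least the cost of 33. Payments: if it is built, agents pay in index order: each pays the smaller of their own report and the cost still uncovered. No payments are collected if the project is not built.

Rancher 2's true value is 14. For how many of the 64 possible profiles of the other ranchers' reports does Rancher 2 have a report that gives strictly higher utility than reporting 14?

Others report (6, 6, 10): truth gives 0; report 12 gives 2 > 0. Violating.
Others report (6, 6, 12): truth gives 0; report 10 gives 4 > 0. Violating.
Others report (6, 6, 14): truth gives 0; report 10 gives 4 > 0. Violating.
Others report (6, 10, 6): truth gives 0; report 12 gives 2 > 0. Violating.
Others report (6, 6, 6): truth gives 0; no alternative beats it.
(Checking all 64 profiles: 63 have a profitable deviation, 1 does not.)

63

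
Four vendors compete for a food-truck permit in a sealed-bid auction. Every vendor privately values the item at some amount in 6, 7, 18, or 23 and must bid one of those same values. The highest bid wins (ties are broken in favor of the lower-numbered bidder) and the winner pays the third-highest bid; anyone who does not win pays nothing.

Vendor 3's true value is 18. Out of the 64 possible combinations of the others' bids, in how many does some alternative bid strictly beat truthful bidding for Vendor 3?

12

Others bid (6, 6, 23): truth gives 0; bid 23 gives 12 > 0. Violating.
Others bid (6, 7, 23): truth gives 0; bid 23 gives 11 > 0. Violating.
Others bid (6, 18, 6): truth gives 0; bid 23 gives 12 > 0. Violating.
Others bid (6, 18, 7): truth gives 0; bid 23 gives 11 > 0. Violating.
Others bid (6, 6, 6): truth gives 12; no alternative beats it.
Others bid (6, 6, 7): truth gives 12; no alternative beats it.
(Checking all 64 profiles: 12 have a profitable deviation, 52 do not.)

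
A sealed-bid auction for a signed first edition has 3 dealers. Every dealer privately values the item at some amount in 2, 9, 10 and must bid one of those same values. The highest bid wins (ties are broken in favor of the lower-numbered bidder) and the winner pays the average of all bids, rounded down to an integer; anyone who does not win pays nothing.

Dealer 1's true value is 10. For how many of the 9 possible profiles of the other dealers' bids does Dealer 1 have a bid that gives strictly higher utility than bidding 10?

Others bid (2, 2): truth gives 6; bid 2 gives 8 > 6. Violating.
Others bid (2, 9): truth gives 3; bid 9 gives 4 > 3. Violating.
Others bid (9, 2): truth gives 3; bid 9 gives 4 > 3. Violating.
Others bid (2, 10): truth gives 3; no alternative beats it.
Others bid (9, 9): truth gives 1; no alternative beats it.
(Checking all 9 profiles: 3 have a profitable deviation, 6 do not.)

3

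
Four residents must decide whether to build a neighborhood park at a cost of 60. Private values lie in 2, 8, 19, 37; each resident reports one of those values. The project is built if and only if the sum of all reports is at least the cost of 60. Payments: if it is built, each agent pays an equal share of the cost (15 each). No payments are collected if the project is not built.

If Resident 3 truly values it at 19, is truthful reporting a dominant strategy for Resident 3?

No

Consider the case where Resident 1 reports 2, Resident 2 reports 2 and Resident 4 reports 19.
Truthful report 19: project not built, utility 0.
Report 37 instead: project built, pays 15, utility 19 - 15 = 4.
Since 4 > 0, reporting 37 is strictly better here, so truthful reporting is not dominant.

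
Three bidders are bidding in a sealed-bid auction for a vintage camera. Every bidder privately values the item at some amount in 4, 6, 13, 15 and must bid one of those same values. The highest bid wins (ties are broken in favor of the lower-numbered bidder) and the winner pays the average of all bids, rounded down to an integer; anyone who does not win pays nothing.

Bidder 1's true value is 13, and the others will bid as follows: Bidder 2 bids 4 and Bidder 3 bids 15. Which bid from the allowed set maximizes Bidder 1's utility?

15

Bid 4: loses, pays 0, utility 0.
Bid 6: loses, pays 0, utility 0.
Bid 13: loses, pays 0, utility 0.
Bid 15: wins, pays 11, utility 13 - 11 = 2.
The best choice is 15 with utility 2.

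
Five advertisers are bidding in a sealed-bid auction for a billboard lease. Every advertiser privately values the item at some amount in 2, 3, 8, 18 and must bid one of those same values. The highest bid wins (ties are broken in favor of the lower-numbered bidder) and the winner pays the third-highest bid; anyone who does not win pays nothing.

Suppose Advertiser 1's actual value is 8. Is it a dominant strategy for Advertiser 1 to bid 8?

No

Consider the case where Advertiser 2 bids 2, Advertiser 3 bids 2, Advertiser 4 bids 2 and Advertiser 5 bids 18.
Truthful bid 8: loses, pays 0, utility 0.
Bid 18 instead: wins, pays 2, utility 8 - 2 = 6.
Since 6 > 0, bidding 18 is strictly better here, so truthful bidding is not dominant.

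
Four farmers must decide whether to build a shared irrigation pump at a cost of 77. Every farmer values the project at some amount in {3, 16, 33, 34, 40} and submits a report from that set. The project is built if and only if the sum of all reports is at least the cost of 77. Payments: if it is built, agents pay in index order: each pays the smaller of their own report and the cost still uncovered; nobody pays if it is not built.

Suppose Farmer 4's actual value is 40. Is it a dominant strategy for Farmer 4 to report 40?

Check each profile of the others' reports and compare truth against every alternative report.
Others report (3, 3, 34): truth gives 3, best alternative gives 0.
Others report (3, 34, 3): truth gives 3, best alternative gives 0.
Others report (34, 3, 3): truth gives 3, best alternative gives 0.
Others report (3, 3, 33): truth gives 2, best alternative gives 0.
Others report (3, 33, 3): truth gives 2, best alternative gives 0.
Others report (33, 3, 3): truth gives 2, best alternative gives 0.
(Remaining 119 profiles checked similarly; truth is weakly best in each.)
In every case the truthful report is at least as good as any alternative, so it is a dominant strategy.

Yes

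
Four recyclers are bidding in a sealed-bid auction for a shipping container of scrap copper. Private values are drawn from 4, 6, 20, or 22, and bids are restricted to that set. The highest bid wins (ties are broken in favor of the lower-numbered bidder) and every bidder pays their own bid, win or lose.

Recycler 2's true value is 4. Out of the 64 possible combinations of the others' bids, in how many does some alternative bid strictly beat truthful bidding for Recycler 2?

Others bid (4, 4, 4): truth gives -4; bid 6 gives -2 > -4. Violating.
Others bid (4, 4, 6): truth gives -4; bid 6 gives -2 > -4. Violating.
Others bid (4, 6, 4): truth gives -4; bid 6 gives -2 > -4. Violating.
Others bid (4, 6, 6): truth gives -4; bid 6 gives -2 > -4. Violating.
Others bid (4, 4, 20): truth gives -4; no alternative beats it.
Others bid (4, 4, 22): truth gives -4; no alternative beats it.
(Checking all 64 profiles: 4 have a profitable deviation, 60 do not.)

4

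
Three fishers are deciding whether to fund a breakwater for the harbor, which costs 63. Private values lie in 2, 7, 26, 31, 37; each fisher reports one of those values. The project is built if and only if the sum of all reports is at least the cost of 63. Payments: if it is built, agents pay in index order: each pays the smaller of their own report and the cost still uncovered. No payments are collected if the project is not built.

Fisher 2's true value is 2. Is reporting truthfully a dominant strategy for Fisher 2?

Check each profile of the others' reports and compare truth against every alternative report.
Others report (26, 31): truth gives 0, best alternative gives -5.
Others report (26, 37): truth gives 0, best alternative gives -5.
Others report (31, 26): truth gives 0, best alternative gives -5.
Others report (31, 31): truth gives 0, best alternative gives -5.
Others report (31, 37): truth gives 0, best alternative gives -5.
Others report (37, 26): truth gives 0, best alternative gives -5.
(Remaining 19 profiles checked similarly; truth is weakly best in each.)
In every case the truthful report is at least as good as any alternative, so it is a dominant strategy.

Yes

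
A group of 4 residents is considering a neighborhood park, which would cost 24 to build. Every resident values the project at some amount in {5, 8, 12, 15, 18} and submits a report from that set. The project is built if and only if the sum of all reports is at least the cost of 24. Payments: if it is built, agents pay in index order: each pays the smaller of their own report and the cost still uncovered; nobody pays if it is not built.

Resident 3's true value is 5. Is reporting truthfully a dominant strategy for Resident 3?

Check each profile of the others' reports and compare truth against every alternative report.
Others report (5, 5, 8): truth gives 0, best alternative gives -3.
Others report (5, 5, 12): truth gives 0, best alternative gives -3.
Others report (5, 5, 15): truth gives 0, best alternative gives -3.
Others report (5, 5, 18): truth gives 0, best alternative gives -3.
Others report (5, 8, 5): truth gives 0, best alternative gives -3.
Others report (5, 8, 8): truth gives 0, best alternative gives -3.
(Remaining 119 profiles checked similarly; truth is weakly best in each.)
In every case the truthful report is at least as good as any alternative, so it is a dominant strategy.

Yes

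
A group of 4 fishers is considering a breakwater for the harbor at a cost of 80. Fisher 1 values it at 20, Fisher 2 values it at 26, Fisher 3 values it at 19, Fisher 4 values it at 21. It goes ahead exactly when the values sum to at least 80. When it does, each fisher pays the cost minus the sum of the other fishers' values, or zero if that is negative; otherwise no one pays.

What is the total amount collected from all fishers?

Total value 86 ≥ cost 80, so it is built.
Fisher 1: others sum to 66; max(0, 80 - 66) = 14.
Fisher 2: others sum to 60; max(0, 80 - 60) = 20.
Fisher 3: others sum to 67; max(0, 80 - 67) = 13.
Fisher 4: others sum to 65; max(0, 80 - 65) = 15.
Total collected = 14 + 20 + 13 + 15 = 62.

62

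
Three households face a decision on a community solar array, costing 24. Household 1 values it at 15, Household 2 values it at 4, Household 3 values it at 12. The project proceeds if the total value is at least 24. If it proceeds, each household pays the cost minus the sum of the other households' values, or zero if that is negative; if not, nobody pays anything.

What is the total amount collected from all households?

13

Total value 31 ≥ cost 24, so it is built.
Household 1: others sum to 16; max(0, 24 - 16) = 8.
Household 2: others sum to 27; max(0, 24 - 27) = 0.
Household 3: others sum to 19; max(0, 24 - 19) = 5.
Total collected = 8 + 0 + 5 = 13.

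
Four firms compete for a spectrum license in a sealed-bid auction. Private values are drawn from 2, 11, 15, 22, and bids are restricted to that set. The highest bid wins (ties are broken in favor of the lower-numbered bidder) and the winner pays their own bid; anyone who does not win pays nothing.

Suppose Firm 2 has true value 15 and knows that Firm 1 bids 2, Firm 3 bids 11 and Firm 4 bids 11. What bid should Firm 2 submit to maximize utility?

Bid 2: loses, pays 0, utility 0.
Bid 11: wins, pays 11, utility 15 - 11 = 4.
Bid 15: wins, pays 15, utility 15 - 15 = 0.
Bid 22: wins, pays 22, utility 15 - 22 = -7.
The best choice is 11 with utility 4.

11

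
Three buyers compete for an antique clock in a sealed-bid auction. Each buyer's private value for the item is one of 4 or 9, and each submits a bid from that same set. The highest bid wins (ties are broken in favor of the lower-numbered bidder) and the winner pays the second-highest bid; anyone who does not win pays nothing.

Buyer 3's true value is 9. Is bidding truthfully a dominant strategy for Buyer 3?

Check each profile of the others' bids and compare truth against every alternative bid.
Others bid (4, 4): truth gives 5, best alternative gives 0.
Others bid (4, 9): truth gives 0, best alternative gives 0.
Others bid (9, 4): truth gives 0, best alternative gives 0.
Others bid (9, 9): truth gives 0, best alternative gives 0.
In every case the truthful bid is at least as good as any alternative, so it is a dominant strategy.

Yes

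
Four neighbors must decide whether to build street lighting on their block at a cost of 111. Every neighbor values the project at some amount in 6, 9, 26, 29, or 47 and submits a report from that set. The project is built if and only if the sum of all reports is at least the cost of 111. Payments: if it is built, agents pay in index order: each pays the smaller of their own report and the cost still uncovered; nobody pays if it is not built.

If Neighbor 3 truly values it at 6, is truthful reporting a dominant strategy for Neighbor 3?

Yes

Check each profile of the others' reports and compare truth against every alternative report.
Others report (9, 47, 47): truth gives 0, best alternative gives -3.
Others report (26, 29, 47): truth gives 0, best alternative gives -3.
Others report (26, 47, 29): truth gives 0, best alternative gives -3.
Others report (26, 47, 47): truth gives 0, best alternative gives -3.
Others report (29, 26, 47): truth gives 0, best alternative gives -3.
Others report (29, 29, 47): truth gives 0, best alternative gives -3.
(Remaining 119 profiles checked similarly; truth is weakly best in each.)
In every case the truthful report is at least as good as any alternative, so it is a dominant strategy.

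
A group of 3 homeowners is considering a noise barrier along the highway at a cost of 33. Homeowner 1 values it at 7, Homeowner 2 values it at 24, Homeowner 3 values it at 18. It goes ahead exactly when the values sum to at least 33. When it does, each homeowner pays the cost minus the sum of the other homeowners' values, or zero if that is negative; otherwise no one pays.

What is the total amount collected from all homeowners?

10

Total value 49 ≥ cost 33, so it is built.
Homeowner 1: others sum to 42; max(0, 33 - 42) = 0.
Homeowner 2: others sum to 25; max(0, 33 - 25) = 8.
Homeowner 3: others sum to 31; max(0, 33 - 31) = 2.
Total collected = 0 + 8 + 2 = 10.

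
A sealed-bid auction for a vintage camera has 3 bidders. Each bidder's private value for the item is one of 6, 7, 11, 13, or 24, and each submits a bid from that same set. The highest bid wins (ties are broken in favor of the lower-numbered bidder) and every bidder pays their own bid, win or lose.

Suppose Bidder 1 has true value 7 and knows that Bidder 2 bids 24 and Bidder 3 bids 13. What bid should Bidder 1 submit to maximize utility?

6

Bid 6: loses but pays 6, utility -6.
Bid 7: loses but pays 7, utility -7.
Bid 11: loses but pays 11, utility -11.
Bid 13: loses but pays 13, utility -13.
Bid 24: wins, pays 24, utility 7 - 24 = -17.
The best choice is 6 with utility -6.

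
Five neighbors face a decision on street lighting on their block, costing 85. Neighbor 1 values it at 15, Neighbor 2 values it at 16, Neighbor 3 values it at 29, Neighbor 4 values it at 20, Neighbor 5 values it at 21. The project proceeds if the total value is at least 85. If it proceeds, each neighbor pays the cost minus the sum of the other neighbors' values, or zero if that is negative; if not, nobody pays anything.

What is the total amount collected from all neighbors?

22

Total value 101 ≥ cost 85, so it is built.
Neighbor 1: others sum to 86; max(0, 85 - 86) = 0.
Neighbor 2: others sum to 85; max(0, 85 - 85) = 0.
Neighbor 3: others sum to 72; max(0, 85 - 72) = 13.
Neighbor 4: others sum to 81; max(0, 85 - 81) = 4.
Neighbor 5: others sum to 80; max(0, 85 - 80) = 5.
Total collected = 0 + 0 + 13 + 4 + 5 = 22.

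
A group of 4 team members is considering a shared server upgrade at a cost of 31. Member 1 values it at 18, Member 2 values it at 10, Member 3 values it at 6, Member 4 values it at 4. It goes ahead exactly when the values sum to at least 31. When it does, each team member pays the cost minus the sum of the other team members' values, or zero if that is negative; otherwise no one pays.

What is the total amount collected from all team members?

Total value 38 ≥ cost 31, so it is built.
Member 1: others sum to 20; max(0, 31 - 20) = 11.
Member 2: others sum to 28; max(0, 31 - 28) = 3.
Member 3: others sum to 32; max(0, 31 - 32) = 0.
Member 4: others sum to 34; max(0, 31 - 34) = 0.
Total collected = 11 + 3 + 0 + 0 = 14.

14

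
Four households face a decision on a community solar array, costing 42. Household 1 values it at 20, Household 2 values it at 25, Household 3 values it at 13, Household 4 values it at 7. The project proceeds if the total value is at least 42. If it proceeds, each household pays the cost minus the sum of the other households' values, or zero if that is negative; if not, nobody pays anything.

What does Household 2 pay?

Total value 65 ≥ cost 42, so the project is built.
The other households' values sum to 40.
Cost minus that sum is 42 - 40 = 2.

2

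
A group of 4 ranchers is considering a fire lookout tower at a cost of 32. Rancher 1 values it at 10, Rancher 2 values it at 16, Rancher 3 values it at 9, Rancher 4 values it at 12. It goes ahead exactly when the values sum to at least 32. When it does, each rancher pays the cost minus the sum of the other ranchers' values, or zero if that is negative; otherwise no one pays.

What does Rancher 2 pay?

Total value 47 ≥ cost 32, so the project is built.
The other ranchers' values sum to 31.
Cost minus that sum is 32 - 31 = 1.

1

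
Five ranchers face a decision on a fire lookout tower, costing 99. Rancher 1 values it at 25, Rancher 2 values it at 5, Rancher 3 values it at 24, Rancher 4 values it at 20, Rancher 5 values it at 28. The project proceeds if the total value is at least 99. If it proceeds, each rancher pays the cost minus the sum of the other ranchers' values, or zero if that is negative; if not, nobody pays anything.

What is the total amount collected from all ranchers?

87

Total value 102 ≥ cost 99, so it is built.
Rancher 1: others sum to 77; max(0, 99 - 77) = 22.
Rancher 2: others sum to 97; max(0, 99 - 97) = 2.
Rancher 3: others sum to 78; max(0, 99 - 78) = 21.
Rancher 4: others sum to 82; max(0, 99 - 82) = 17.
Rancher 5: others sum to 74; max(0, 99 - 74) = 25.
Total collected = 22 + 2 + 21 + 17 + 25 = 87.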